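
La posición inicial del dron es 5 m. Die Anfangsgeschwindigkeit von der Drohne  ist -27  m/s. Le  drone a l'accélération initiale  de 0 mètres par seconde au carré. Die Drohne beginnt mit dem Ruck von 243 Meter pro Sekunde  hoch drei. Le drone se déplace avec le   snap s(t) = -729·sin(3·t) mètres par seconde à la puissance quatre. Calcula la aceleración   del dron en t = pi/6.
Debemos encontrar la antiderivada de nuestra ecuación del snap s(t) = -729·sin(3·t) 2 veces. La integral del snap, con j(0) = 243, da la sacudida: j(t) = 243·cos(3·t). Integrando la sacudida y usando la condición inicial a(0) = 0, obtenemos a(t) = 81·sin(3·t). De la ecuación de la aceleración a(t) = 81·sin(3·t), sustituimos t = pi/6 para obtener a = 81.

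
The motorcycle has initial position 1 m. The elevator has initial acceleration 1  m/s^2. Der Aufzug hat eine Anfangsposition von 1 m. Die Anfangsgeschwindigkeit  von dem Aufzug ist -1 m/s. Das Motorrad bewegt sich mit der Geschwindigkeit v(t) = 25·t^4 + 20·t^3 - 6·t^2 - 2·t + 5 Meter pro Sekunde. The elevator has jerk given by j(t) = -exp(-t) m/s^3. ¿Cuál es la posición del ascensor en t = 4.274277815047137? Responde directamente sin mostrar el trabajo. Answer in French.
À t = 4.274277815047137, x = 0.0139220994199816.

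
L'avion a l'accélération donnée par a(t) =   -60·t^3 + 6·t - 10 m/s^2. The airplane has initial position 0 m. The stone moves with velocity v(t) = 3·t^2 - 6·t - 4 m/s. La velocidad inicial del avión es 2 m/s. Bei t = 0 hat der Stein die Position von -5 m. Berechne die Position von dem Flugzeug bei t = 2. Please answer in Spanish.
Necesitamos integrar nuestra ecuación de la aceleración a(t) = -60·t^3 + 6·t - 10 2 veces. Tomando ∫a(t)dt y aplicando v(0) = 2, encontramos v(t) = -15·t^4 + 3·t^2 - 10·t + 2. La antiderivada de la velocidad, con x(0) = 0, da la posición: x(t) = -3·t^5 + t^3 - 5·t^2 + 2·t. Usando x(t) = -3·t^5 + t^3 - 5·t^2 + 2·t y sustituyendo t = 2, encontramos x = -104.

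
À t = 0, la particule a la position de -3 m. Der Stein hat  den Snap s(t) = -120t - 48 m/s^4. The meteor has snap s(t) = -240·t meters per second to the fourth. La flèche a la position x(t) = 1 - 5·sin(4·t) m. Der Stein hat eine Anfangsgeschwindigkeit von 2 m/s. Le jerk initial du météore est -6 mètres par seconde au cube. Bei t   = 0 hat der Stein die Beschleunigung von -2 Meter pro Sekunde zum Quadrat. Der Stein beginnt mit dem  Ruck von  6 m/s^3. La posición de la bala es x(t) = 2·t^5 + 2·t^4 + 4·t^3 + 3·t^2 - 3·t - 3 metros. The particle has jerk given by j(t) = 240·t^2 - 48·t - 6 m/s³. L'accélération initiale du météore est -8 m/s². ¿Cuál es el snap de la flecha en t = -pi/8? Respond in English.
We must differentiate our position equation x(t) = 1 - 5·sin(4·t) 4 times. The derivative of position gives velocity: v(t) = -20·cos(4·t). The derivative of velocity gives acceleration: a(t) = 80·sin(4·t). The derivative of acceleration gives jerk: j(t) = 320·cos(4·t). Taking d/dt of j(t), we find s(t) = -1280·sin(4·t). We have snap s(t) = -1280·sin(4·t). Substituting t = -pi/8: s(-pi/8) = 1280.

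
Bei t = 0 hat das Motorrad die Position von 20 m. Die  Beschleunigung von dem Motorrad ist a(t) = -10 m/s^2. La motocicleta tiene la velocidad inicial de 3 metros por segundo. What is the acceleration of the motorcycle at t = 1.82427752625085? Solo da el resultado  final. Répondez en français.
a(1.82427752625085) = -10.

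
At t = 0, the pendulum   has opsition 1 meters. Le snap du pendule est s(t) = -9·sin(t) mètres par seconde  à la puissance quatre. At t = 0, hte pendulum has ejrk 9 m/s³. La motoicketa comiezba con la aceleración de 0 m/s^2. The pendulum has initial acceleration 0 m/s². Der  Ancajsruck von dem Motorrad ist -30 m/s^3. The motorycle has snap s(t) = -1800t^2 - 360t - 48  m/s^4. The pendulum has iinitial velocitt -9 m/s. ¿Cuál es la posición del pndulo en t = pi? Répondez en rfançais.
Pour résoudre ceci, nous devons prendre 4 intégrales de notre équation du snap s(t) = -9·sin(t). En intégrant le snap et en utilisant la condition initiale j(0) = 9, nous obtenons j(t) = 9·cos(t). La primitive du jerk est l'accélération. En utilisant a(0) = 0, nous obtenons a(t) = 9·sin(t). En intégrant l'accélération et en utilisant la condition initiale v(0) = -9, nous obtenons v(t) = -9·cos(t). En prenant ∫v(t)dt et en appliquant x(0) = 1, nous trouvons x(t) = 1 - 9·sin(t). En utilisant x(t) = 1 - 9·sin(t) et en substituant t = pi, nous trouvons x = 1.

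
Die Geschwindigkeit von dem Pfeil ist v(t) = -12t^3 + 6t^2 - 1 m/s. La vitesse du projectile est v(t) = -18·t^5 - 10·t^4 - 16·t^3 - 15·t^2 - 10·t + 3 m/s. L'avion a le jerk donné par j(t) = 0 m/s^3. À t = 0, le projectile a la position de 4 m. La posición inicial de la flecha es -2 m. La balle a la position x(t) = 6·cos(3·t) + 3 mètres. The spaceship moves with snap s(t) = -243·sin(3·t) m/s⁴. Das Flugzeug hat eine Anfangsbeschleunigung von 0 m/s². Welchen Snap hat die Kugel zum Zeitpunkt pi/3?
Wir müssen unsere Gleichung für die Position x(t) = 6·cos(3·t) + 3 4-mal ableiten. Mit d/dt von x(t) finden wir v(t) = -18·sin(3·t). Die Ableitung von der Geschwindigkeit ergibt die Beschleunigung: a(t) = -54·cos(3·t). Mit d/dt von a(t) finden wir j(t) = 162·sin(3·t). Durch Ableiten von dem Ruck erhalten wir den Snap: s(t) = 486·cos(3·t). Mit s(t) = 486·cos(3·t) und Einsetzen von t = pi/3, finden wir s = -486.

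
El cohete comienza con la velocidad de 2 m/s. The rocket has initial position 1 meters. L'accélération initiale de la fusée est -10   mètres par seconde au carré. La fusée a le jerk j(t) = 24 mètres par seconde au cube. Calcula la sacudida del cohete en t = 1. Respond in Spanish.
Usando j(t) = 24 y sustituyendo t = 1, encontramos j = 24.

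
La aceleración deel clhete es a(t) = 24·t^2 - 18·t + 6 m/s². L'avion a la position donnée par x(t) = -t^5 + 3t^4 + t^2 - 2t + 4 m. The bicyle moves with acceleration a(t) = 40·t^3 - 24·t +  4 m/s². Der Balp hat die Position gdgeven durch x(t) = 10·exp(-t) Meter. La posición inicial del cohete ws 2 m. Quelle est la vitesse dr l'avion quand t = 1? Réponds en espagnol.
Partiendo de la posición x(t) = -t^5 + 3·t^4 + t^2 - 2·t + 4, tomamos 1 derivada. Derivando la posición, obtenemos la velocidad: v(t) = -5·t^4 + 12·t^3 + 2·t - 2. Tenemos la velocidad v(t) = -5·t^4 + 12·t^3 + 2·t - 2. Sustituyendo t = 1: v(1) = 7.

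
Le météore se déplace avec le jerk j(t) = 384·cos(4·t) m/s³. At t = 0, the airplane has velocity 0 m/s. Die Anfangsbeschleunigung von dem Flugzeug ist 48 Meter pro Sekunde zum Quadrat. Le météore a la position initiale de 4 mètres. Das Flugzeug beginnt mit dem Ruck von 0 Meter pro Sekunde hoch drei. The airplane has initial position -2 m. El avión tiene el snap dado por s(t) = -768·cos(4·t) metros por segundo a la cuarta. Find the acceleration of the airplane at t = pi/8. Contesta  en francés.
Pour résoudre ceci, nous devons prendre 2 intégrales de notre équation du snap s(t) = -768·cos(4·t). En intégrant le snap et en utilisant la condition initiale j(0) = 0, nous obtenons j(t) = -192·sin(4·t). En prenant ∫j(t)dt et en appliquant a(0) = 48, nous trouvons a(t) = 48·cos(4·t). De l'équation de l'accélération a(t) = 48·cos(4·t), nous substituons t = pi/8 pour obtenir a = 0.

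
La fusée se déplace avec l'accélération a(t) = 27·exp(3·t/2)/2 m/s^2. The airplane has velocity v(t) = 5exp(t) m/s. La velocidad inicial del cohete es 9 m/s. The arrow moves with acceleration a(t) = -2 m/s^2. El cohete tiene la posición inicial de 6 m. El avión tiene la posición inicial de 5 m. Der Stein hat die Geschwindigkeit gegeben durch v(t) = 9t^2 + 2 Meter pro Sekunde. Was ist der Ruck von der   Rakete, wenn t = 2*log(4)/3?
Wir müssen unsere Gleichung für die Beschleunigung a(t) = 27·exp(3·t/2)/2 1-mal ableiten. Mit d/dt von a(t) finden wir j(t) = 81·exp(3·t/2)/4. Mit j(t) = 81·exp(3·t/2)/4 und Einsetzen von t = 2*log(4)/3, finden wir j = 81.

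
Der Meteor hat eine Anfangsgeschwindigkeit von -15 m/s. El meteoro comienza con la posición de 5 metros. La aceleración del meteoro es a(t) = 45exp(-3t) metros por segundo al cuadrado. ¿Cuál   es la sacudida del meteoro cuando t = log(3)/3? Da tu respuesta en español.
Para resolver esto, necesitamos tomar 1 derivada de nuestra ecuación de la aceleración a(t) = 45·exp(-3·t). Tomando d/dt de a(t), encontramos j(t) = -135·exp(-3·t). De la ecuación de la sacudida j(t) = -135·exp(-3·t), sustituimos t = log(3)/3 para obtener j = -45.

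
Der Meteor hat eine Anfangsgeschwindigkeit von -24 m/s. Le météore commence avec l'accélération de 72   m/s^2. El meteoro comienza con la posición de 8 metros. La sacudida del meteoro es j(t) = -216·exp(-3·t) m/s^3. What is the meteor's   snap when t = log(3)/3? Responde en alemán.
Wir müssen unsere Gleichung für den Ruck j(t) = -216·exp(-3·t) 1-mal ableiten. Mit d/dt von j(t) finden wir s(t) = 648·exp(-3·t). Mit s(t) = 648·exp(-3·t) und Einsetzen von t = log(3)/3, finden wir s = 216.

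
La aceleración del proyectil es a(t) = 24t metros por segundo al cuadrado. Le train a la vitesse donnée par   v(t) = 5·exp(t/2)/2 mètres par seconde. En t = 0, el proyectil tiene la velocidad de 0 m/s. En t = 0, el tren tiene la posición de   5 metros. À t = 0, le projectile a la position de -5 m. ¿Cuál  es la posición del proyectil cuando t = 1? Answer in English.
We need to integrate our acceleration equation a(t) = 24·t 2 times. Finding the integral of a(t) and using v(0) = 0: v(t) = 12·t^2. The antiderivative of velocity is position. Using x(0) = -5, we get x(t) = 4·t^3 - 5. We have position x(t) = 4·t^3 - 5. Substituting t = 1: x(1) = -1.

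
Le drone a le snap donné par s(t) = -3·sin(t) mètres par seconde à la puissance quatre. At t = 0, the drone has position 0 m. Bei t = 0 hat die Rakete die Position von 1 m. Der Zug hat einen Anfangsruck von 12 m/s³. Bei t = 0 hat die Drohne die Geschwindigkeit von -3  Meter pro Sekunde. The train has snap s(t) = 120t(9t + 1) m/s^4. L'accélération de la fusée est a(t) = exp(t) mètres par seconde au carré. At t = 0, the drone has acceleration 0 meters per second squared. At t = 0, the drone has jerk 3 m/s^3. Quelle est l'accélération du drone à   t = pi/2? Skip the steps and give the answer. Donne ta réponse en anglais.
The answer is 3.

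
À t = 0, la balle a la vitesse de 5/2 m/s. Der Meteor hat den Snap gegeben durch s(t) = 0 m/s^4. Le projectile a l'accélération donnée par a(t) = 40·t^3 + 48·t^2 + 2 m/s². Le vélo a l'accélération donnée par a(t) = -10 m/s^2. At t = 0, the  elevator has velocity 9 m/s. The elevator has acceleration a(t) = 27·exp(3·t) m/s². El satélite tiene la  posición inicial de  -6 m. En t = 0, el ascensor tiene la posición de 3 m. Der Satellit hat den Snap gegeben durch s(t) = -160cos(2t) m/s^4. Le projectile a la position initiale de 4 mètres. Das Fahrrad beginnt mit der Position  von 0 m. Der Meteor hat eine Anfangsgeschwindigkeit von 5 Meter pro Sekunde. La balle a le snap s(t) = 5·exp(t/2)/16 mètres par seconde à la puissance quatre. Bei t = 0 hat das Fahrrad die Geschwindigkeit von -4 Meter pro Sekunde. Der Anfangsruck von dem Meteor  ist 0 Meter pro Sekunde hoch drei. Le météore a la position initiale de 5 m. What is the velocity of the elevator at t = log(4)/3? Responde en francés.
En partant de l'accélération a(t) = 27·exp(3·t), nous prenons 1 intégrale. L'intégrale de l'accélération est la vitesse. En utilisant v(0) = 9, nous obtenons v(t) = 9·exp(3·t). Nous avons la vitesse v(t) = 9·exp(3·t). En substituant t = log(4)/3: v(log(4)/3) = 36.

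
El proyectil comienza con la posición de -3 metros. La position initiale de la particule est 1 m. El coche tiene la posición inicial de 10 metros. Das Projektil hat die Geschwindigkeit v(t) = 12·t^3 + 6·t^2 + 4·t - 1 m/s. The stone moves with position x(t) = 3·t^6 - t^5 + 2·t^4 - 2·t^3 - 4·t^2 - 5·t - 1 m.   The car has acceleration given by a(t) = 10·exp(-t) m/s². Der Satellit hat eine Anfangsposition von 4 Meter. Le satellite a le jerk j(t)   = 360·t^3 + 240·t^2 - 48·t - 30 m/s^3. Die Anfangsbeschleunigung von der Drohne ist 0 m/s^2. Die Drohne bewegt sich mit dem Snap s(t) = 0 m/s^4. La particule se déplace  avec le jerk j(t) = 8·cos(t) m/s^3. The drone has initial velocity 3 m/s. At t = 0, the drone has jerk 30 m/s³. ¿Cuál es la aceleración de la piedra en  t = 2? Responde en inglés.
To solve this, we need to take 2 derivatives of our position equation x(t) = 3·t^6 - t^5 + 2·t^4 - 2·t^3 - 4·t^2 - 5·t - 1. Differentiating position, we get velocity: v(t) = 18·t^5 - 5·t^4 + 8·t^3 - 6·t^2 - 8·t - 5. Taking d/dt of v(t), we find a(t) = 90·t^4 - 20·t^3 + 24·t^2 - 12·t - 8. Using a(t) = 90·t^4 - 20·t^3 + 24·t^2 - 12·t - 8 and substituting t = 2, we find a = 1344.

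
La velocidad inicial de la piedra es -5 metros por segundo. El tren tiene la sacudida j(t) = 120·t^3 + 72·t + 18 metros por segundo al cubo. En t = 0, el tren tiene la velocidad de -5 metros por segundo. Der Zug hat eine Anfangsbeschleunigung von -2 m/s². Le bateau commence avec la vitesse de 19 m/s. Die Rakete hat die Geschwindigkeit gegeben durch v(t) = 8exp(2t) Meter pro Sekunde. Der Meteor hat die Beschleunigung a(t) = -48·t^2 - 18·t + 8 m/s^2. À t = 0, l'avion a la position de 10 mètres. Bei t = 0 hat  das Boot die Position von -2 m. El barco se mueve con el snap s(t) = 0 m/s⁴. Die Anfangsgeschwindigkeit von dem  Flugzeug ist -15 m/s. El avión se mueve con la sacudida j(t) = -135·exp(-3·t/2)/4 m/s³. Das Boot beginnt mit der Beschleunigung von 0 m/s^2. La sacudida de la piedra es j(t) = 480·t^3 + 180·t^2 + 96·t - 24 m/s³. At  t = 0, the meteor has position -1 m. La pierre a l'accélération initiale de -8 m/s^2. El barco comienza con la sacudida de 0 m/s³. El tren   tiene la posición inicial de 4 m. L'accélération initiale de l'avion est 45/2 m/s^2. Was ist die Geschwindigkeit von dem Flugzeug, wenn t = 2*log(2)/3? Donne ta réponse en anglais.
Starting from jerk j(t) = -135·exp(-3·t/2)/4, we take 2 antiderivatives. Integrating jerk and using the initial condition a(0) = 45/2, we get a(t) = 45·exp(-3·t/2)/2. The antiderivative of acceleration, with v(0) = -15, gives velocity: v(t) = -15·exp(-3·t/2). We have velocity v(t) = -15·exp(-3·t/2). Substituting t = 2*log(2)/3: v(2*log(2)/3) = -15/2.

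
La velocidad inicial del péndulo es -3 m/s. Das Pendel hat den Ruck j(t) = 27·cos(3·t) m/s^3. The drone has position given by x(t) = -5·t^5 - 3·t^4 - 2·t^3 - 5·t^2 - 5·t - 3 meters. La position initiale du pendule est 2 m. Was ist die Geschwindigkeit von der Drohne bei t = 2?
Ausgehend von der Position x(t) = -5·t^5 - 3·t^4 - 2·t^3 - 5·t^2 - 5·t - 3, nehmen wir 1 Ableitung. Mit d/dt von x(t) finden wir v(t) = -25·t^4 - 12·t^3 - 6·t^2 - 10·t - 5. Wir haben die Geschwindigkeit v(t) = -25·t^4 - 12·t^3 - 6·t^2 - 10·t - 5. Durch Einsetzen von t = 2: v(2) = -545.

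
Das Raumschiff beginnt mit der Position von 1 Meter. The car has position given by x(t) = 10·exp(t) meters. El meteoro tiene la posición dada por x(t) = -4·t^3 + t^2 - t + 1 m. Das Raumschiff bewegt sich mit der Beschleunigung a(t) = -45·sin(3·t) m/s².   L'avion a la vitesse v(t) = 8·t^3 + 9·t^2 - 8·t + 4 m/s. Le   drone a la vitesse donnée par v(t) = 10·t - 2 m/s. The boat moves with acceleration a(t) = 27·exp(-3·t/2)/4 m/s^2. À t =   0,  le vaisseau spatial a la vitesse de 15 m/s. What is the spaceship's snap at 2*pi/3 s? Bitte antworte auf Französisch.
Pour résoudre ceci, nous devons prendre 2 dérivées de notre équation de l'accélération a(t) = -45·sin(3·t). En prenant d/dt de a(t), nous trouvons j(t) = -135·cos(3·t). La dérivée du jerk donne le snap: s(t) = 405·sin(3·t). Nous avons le snap s(t) = 405·sin(3·t). En substituant t = 2*pi/3: s(2*pi/3) = 0.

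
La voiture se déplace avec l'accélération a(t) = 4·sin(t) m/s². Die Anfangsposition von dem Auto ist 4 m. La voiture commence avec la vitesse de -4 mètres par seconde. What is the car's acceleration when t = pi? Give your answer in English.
From the given acceleration equation a(t) = 4·sin(t), we substitute t = pi to get a = 0.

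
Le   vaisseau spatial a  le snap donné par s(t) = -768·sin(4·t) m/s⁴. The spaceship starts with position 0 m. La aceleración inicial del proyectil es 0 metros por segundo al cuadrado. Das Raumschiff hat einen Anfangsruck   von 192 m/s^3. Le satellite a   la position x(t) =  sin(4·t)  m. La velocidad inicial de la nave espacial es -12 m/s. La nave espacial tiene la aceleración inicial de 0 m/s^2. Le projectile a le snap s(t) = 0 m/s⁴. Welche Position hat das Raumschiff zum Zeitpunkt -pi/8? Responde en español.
Necesitamos integrar nuestra ecuación del snap s(t) = -768·sin(4·t) 4 veces. Integrando el snap y usando la condición inicial j(0) = 192, obtenemos j(t) = 192·cos(4·t). La antiderivada de la sacudida, con a(0) = 0, da la aceleración: a(t) = 48·sin(4·t). Integrando la aceleración y usando la condición inicial v(0) = -12, obtenemos v(t) = -12·cos(4·t). Integrando la velocidad y usando la condición inicial x(0) = 0, obtenemos x(t) = -3·sin(4·t). Usando x(t) = -3·sin(4·t) y sustituyendo t = -pi/8, encontramos x = 3.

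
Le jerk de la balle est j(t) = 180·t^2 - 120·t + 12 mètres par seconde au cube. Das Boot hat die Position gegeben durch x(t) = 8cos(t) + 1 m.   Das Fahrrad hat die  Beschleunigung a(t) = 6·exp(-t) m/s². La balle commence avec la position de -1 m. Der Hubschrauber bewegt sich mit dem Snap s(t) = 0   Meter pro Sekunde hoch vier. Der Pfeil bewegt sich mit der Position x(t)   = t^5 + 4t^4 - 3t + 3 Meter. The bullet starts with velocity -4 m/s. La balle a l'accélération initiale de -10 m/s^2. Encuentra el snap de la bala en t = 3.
Partiendo de la sacudida j(t) = 180·t^2 - 120·t + 12, tomamos 1 derivada. Tomando d/dt de j(t), encontramos s(t) = 360·t - 120. Tenemos el snap s(t) = 360·t - 120. Sustituyendo t = 3: s(3) = 960.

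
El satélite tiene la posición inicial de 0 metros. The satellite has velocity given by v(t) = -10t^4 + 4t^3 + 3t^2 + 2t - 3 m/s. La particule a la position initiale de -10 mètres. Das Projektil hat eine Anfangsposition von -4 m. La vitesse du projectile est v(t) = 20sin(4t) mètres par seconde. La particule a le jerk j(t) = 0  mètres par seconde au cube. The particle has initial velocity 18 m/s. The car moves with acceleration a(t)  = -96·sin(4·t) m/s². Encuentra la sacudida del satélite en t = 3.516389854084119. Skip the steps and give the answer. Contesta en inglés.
The answer is -1393.40635621067.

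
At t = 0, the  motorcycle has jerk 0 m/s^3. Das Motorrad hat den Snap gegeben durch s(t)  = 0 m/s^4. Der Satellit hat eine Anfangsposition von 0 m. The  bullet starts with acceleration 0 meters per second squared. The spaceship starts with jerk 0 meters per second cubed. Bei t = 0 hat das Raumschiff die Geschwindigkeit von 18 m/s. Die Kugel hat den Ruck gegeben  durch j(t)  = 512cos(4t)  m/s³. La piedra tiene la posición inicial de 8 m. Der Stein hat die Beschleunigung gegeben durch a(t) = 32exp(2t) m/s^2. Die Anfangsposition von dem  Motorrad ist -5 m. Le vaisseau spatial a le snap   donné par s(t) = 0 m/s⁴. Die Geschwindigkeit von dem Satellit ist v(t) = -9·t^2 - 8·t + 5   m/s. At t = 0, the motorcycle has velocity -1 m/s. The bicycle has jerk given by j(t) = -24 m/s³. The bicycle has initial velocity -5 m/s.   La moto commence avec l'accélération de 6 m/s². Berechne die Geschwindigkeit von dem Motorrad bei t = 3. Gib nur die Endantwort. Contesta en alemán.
v(3) = 17.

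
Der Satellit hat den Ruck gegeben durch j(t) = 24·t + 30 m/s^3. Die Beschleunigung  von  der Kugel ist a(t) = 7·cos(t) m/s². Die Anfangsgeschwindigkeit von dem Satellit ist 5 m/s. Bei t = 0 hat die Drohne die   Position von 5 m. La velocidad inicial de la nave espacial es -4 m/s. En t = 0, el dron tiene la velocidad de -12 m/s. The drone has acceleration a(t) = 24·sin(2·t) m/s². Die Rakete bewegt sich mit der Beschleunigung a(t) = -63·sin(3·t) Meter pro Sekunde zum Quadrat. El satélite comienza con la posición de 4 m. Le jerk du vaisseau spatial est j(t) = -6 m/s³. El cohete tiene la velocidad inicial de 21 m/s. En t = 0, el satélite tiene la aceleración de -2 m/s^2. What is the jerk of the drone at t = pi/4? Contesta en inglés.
Starting from acceleration a(t) = 24·sin(2·t), we take 1 derivative. Differentiating acceleration, we get jerk: j(t) = 48·cos(2·t). From the given jerk equation j(t) = 48·cos(2·t), we substitute t = pi/4 to get j = 0.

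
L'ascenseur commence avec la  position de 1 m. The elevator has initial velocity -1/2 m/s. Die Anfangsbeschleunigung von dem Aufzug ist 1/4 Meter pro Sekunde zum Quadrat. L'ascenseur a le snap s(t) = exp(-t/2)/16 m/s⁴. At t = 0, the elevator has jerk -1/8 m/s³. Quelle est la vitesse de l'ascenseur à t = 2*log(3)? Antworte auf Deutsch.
Wir müssen unsere Gleichung für den Snap s(t) = exp(-t/2)/16 3-mal integrieren. Das Integral von dem Snap, mit j(0) = -1/8, ergibt den Ruck: j(t) = -exp(-t/2)/8. Die Stammfunktion von dem Ruck, mit a(0) = 1/4, ergibt die Beschleunigung: a(t) = exp(-t/2)/4. Das Integral von der Beschleunigung ist die Geschwindigkeit. Mit v(0) = -1/2 erhalten wir v(t) = -exp(-t/2)/2. Aus der Gleichung für die Geschwindigkeit v(t) = -exp(-t/2)/2, setzen wir t = 2*log(3) ein und erhalten v = -1/6.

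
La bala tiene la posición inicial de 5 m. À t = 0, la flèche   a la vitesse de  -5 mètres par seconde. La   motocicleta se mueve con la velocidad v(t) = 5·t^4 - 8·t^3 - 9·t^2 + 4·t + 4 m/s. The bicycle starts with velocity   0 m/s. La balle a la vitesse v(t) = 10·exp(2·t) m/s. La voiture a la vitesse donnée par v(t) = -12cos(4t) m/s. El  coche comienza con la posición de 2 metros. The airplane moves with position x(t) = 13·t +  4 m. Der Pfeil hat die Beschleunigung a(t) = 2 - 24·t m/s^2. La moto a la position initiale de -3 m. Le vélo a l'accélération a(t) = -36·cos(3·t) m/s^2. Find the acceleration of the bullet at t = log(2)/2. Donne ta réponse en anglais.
Starting from velocity v(t) = 10·exp(2·t), we take 1 derivative. Taking d/dt of v(t), we find a(t) = 20·exp(2·t). From the given acceleration equation a(t) = 20·exp(2·t), we substitute t = log(2)/2 to get a = 40.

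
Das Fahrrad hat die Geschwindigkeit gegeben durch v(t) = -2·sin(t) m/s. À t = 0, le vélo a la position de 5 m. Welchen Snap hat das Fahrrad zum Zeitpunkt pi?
Um dies zu lösen, müssen wir 3 Ableitungen unserer Gleichung für die Geschwindigkeit v(t) = -2·sin(t) nehmen. Durch Ableiten von der Geschwindigkeit erhalten wir die Beschleunigung: a(t) = -2·cos(t). Die Ableitung von der Beschleunigung ergibt den Ruck: j(t) = 2·sin(t). Mit d/dt von j(t) finden wir s(t) = 2·cos(t). Wir haben den Snap s(t) = 2·cos(t). Durch Einsetzen von t = pi: s(pi) = -2.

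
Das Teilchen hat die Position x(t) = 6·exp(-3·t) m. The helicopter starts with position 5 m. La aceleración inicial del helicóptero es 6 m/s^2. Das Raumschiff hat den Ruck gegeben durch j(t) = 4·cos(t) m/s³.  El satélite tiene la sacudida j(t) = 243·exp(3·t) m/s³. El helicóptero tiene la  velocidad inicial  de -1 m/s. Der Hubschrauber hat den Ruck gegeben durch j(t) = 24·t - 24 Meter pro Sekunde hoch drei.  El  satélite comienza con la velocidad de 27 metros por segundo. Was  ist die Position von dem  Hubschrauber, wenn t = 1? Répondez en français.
Nous devons intégrer notre équation du jerk j(t) = 24·t - 24 3 fois. L'intégrale du jerk est l'accélération. En utilisant a(0) = 6, nous obtenons a(t) = 12·t^2 - 24·t + 6. En prenant ∫a(t)dt et en appliquant v(0) = -1, nous trouvons v(t) = 4·t^3 - 12·t^2 + 6·t - 1. La primitive de la vitesse, avec x(0) = 5, donne la position: x(t) = t^4 - 4·t^3 + 3·t^2 - t + 5. En utilisant x(t) = t^4 - 4·t^3 + 3·t^2 - t + 5 et en substituant t = 1, nous trouvons x = 4.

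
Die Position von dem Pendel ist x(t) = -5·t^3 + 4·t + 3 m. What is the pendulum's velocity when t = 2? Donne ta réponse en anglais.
Starting from position x(t) = -5·t^3 + 4·t + 3, we take 1 derivative. Differentiating position, we get velocity: v(t) = 4 - 15·t^2. We have velocity v(t) = 4 - 15·t^2. Substituting t = 2: v(2) = -56.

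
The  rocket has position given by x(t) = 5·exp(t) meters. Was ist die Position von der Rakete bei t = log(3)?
Wir haben die Position x(t) = 5·exp(t). Durch Einsetzen von t = log(3): x(log(3)) = 15.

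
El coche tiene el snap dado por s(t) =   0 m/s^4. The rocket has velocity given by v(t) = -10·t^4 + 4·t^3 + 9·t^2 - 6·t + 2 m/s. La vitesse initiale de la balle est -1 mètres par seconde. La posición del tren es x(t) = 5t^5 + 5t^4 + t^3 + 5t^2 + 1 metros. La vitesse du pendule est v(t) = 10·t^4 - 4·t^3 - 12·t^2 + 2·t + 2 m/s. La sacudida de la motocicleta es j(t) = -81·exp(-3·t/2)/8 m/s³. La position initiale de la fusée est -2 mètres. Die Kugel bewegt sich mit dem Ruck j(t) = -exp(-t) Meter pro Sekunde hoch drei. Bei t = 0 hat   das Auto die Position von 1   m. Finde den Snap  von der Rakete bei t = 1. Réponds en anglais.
We must differentiate our velocity equation v(t) = -10·t^4 + 4·t^3 + 9·t^2 - 6·t + 2 3 times. Differentiating velocity, we get acceleration: a(t) = -40·t^3 + 12·t^2 + 18·t - 6. Taking d/dt of a(t), we find j(t) = -120·t^2 + 24·t + 18. Differentiating jerk, we get snap: s(t) = 24 - 240·t. We have snap s(t) = 24 - 240·t. Substituting t = 1: s(1) = -216.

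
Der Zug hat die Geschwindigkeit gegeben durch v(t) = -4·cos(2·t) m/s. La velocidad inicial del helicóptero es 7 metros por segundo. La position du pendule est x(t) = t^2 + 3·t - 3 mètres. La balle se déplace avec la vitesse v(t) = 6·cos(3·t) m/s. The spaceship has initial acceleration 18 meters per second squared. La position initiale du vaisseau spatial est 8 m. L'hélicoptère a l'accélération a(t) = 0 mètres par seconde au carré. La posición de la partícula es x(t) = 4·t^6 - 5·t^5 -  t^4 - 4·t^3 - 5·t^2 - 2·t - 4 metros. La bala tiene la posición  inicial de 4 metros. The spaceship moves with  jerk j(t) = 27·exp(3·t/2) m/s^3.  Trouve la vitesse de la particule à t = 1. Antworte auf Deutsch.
Um dies zu lösen, müssen wir 1 Ableitung unserer Gleichung für die Position x(t) = 4·t^6 - 5·t^5 - t^4 - 4·t^3 - 5·t^2 - 2·t - 4 nehmen. Mit d/dt von x(t) finden wir v(t) = 24·t^5 - 25·t^4 - 4·t^3 - 12·t^2 - 10·t - 2. Aus der Gleichung für die Geschwindigkeit v(t) = 24·t^5 - 25·t^4 - 4·t^3 - 12·t^2 - 10·t - 2, setzen wir t = 1 ein und erhalten v = -29.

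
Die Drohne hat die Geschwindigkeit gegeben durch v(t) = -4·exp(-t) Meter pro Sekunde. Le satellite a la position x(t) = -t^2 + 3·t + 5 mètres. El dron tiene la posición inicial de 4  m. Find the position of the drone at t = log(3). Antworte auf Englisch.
To solve this, we need to take 1 antiderivative of our velocity equation v(t) = -4·exp(-t). Integrating velocity and using the initial condition x(0) = 4, we get x(t) = 4·exp(-t). We have position x(t) = 4·exp(-t). Substituting t = log(3): x(log(3)) = 4/3.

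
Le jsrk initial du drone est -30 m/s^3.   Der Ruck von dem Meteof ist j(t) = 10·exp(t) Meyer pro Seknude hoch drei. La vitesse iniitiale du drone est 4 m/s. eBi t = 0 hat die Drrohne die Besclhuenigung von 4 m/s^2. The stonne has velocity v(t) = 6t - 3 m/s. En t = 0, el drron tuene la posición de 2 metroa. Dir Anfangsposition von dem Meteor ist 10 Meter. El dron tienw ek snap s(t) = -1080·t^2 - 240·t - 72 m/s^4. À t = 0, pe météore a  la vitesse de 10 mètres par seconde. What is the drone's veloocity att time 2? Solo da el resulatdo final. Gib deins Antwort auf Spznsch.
La respuesta es -880.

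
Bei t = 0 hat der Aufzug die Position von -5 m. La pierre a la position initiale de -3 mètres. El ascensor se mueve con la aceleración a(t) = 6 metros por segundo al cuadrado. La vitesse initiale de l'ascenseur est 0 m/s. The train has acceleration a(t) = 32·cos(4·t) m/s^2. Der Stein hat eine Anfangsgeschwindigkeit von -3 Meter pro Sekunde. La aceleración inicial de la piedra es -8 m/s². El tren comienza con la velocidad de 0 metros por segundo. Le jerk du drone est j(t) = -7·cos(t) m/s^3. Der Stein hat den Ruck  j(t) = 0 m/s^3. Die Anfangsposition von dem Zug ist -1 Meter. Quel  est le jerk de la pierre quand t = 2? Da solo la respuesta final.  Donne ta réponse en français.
À t = 2, j = 0.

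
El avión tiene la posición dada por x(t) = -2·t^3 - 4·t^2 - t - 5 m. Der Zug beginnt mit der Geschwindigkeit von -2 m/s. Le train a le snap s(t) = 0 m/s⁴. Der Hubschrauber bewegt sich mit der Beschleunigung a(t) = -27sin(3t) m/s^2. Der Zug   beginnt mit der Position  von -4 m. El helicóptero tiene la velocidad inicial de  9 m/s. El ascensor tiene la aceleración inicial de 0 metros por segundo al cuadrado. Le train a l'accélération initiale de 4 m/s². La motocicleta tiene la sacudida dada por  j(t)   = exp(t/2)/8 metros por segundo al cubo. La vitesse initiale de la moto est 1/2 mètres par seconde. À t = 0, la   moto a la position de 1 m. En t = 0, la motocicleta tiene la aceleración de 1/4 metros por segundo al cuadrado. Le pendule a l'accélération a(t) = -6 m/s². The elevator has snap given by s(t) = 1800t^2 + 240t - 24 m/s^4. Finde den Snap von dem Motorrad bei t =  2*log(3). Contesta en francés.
En partant du jerk j(t) = exp(t/2)/8, nous prenons 1 dérivée. La dérivée du jerk donne le snap: s(t) = exp(t/2)/16. De l'équation du snap s(t) = exp(t/2)/16, nous substituons t = 2*log(3) pour obtenir s = 3/16.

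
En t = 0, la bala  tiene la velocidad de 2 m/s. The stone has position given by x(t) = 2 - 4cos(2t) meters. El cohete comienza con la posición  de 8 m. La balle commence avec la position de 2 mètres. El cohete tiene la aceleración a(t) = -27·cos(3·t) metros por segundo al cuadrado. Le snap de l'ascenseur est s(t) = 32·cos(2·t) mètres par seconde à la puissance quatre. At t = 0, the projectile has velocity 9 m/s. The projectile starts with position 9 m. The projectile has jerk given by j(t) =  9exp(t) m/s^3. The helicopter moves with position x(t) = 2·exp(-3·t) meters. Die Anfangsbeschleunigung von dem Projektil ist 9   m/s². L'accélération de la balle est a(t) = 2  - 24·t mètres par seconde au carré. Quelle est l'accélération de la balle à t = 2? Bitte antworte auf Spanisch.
Tenemos la aceleración a(t) = 2 - 24·t. Sustituyendo t = 2: a(2) = -46.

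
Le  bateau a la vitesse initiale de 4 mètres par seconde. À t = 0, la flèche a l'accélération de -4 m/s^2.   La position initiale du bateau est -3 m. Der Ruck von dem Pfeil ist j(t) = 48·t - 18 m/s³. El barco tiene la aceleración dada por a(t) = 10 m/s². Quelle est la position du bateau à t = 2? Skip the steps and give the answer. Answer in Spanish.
La respuesta es 25.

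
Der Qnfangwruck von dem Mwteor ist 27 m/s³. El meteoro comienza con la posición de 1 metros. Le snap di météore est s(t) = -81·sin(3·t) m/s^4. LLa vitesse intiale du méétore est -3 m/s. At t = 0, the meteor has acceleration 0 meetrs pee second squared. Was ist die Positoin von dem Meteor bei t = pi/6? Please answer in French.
Nous devons intégrer notre équation du snap s(t) = -81·sin(3·t) 4 fois. En prenant ∫s(t)dt et en appliquant j(0) = 27, nous trouvons j(t) = 27·cos(3·t). En prenant ∫j(t)dt et en appliquant a(0) = 0, nous trouvons a(t) = 9·sin(3·t). En prenant ∫a(t)dt et en appliquant v(0) = -3, nous trouvons v(t) = -3·cos(3·t). En intégrant la vitesse et en utilisant la condition initiale x(0) = 1, nous obtenons x(t) = 1 - sin(3·t). De l'équation de la position x(t) = 1 - sin(3·t), nous substituons t = pi/6 pour obtenir x = 0.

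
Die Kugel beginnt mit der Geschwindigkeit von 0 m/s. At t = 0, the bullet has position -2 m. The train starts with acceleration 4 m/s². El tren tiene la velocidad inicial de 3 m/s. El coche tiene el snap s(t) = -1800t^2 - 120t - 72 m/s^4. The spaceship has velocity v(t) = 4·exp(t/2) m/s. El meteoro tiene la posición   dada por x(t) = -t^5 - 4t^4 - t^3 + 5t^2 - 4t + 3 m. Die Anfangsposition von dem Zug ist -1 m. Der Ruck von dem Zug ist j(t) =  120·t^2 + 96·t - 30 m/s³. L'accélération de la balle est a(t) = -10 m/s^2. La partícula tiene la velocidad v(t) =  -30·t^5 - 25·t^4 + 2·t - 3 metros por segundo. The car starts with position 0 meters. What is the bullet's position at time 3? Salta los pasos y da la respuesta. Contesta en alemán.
Bei t = 3, x = -47.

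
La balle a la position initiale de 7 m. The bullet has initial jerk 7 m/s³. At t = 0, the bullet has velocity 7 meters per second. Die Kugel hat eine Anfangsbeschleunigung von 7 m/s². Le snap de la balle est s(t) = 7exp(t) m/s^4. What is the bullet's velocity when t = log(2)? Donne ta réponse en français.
Nous devons trouver la primitive de notre équation du snap s(t) = 7·exp(t) 3 fois. En intégrant le snap et en utilisant la condition initiale j(0) = 7, nous obtenons j(t) = 7·exp(t). En intégrant le jerk et en utilisant la condition initiale a(0) = 7, nous obtenons a(t) = 7·exp(t). En prenant ∫a(t)dt et en appliquant v(0) = 7, nous trouvons v(t) = 7·exp(t). En utilisant v(t) = 7·exp(t) et en substituant t = log(2), nous trouvons v = 14.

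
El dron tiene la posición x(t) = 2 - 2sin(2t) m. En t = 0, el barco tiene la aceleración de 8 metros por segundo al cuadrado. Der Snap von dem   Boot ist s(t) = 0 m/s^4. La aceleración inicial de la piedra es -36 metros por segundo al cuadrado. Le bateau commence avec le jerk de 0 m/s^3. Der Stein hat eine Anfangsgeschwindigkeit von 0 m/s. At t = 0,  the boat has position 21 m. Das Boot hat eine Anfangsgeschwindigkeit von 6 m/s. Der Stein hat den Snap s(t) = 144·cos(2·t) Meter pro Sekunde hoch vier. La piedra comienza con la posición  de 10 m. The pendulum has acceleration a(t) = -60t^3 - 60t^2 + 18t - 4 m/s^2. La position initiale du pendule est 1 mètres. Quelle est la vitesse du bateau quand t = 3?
En partant du snap s(t) = 0, nous prenons 3 primitives. La primitive du snap, avec j(0) = 0, donne le jerk: j(t) = 0. La primitive du jerk, avec a(0) = 8, donne l'accélération: a(t) = 8. La primitive de l'accélération, avec v(0) = 6, donne la vitesse: v(t) = 8·t + 6. De l'équation de la vitesse v(t) = 8·t + 6, nous substituons t = 3 pour obtenir v = 30.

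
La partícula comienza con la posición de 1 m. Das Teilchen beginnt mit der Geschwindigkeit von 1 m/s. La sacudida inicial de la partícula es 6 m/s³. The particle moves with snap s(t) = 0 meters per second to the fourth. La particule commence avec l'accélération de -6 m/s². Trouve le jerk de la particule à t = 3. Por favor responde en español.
Necesitamos integrar nuestra ecuación del snap s(t) = 0 1 vez. La integral del snap, con j(0) = 6, da la sacudida: j(t) = 6. Tenemos la sacudida j(t) = 6. Sustituyendo t = 3: j(3) = 6.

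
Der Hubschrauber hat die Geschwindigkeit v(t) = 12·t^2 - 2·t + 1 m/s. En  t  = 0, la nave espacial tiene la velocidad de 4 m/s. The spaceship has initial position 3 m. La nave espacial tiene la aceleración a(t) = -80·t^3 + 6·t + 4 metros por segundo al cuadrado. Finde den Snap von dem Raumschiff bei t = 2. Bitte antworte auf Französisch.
En partant de l'accélération a(t) = -80·t^3 + 6·t + 4, nous prenons 2 dérivées. En prenant d/dt de a(t), nous trouvons j(t) = 6 - 240·t^2. La dérivée du jerk donne le snap: s(t) = -480·t. De l'équation du snap s(t) = -480·t, nous substituons t = 2 pour obtenir s = -960.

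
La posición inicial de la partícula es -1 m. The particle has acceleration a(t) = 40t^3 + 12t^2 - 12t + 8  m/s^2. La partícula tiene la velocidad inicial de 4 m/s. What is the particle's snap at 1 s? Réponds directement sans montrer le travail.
The snap at t = 1 is s = 264.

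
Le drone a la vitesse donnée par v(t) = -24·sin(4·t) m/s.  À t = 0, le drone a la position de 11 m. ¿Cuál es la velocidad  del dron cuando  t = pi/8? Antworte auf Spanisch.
Tenemos la velocidad v(t) = -24·sin(4·t). Sustituyendo t = pi/8: v(pi/8) = -24.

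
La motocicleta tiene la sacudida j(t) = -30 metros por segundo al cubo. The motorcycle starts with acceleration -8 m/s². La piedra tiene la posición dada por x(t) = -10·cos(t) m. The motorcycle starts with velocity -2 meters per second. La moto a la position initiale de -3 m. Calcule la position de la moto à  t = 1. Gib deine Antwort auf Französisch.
Nous devons intégrer notre équation du jerk j(t) = -30 3 fois. La primitive du jerk est l'accélération. En utilisant a(0) = -8, nous obtenons a(t) = -30·t - 8. L'intégrale de l'accélération est la vitesse. En utilisant v(0) = -2, nous obtenons v(t) = -15·t^2 - 8·t - 2. L'intégrale de la vitesse est la position. En utilisant x(0) = -3, nous obtenons x(t) = -5·t^3 - 4·t^2 - 2·t - 3. En utilisant x(t) = -5·t^3 - 4·t^2 - 2·t - 3 et en substituant t = 1, nous trouvons x = -14.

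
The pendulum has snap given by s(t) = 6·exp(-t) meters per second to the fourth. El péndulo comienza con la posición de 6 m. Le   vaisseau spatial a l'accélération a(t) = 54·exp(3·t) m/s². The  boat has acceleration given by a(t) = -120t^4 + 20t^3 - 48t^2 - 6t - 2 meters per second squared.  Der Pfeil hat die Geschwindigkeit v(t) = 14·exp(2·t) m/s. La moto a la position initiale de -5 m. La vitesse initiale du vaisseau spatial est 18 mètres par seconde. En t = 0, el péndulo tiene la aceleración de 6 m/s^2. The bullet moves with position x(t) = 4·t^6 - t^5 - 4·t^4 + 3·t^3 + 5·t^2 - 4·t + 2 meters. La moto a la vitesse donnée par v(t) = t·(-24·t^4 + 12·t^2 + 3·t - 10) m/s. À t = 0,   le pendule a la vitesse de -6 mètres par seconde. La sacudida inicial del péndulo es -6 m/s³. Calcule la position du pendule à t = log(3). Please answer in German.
Ausgehend von dem Snap s(t) = 6·exp(-t), nehmen wir 4 Stammfunktionen. Das Integral von dem Snap, mit j(0) = -6, ergibt den Ruck: j(t) = -6·exp(-t). Mit ∫j(t)dt und Anwendung von a(0) = 6, finden wir a(t) = 6·exp(-t). Die Stammfunktion von der Beschleunigung ist die Geschwindigkeit. Mit v(0) = -6 erhalten wir v(t) = -6·exp(-t). Das Integral von der Geschwindigkeit, mit x(0) = 6, ergibt die Position: x(t) = 6·exp(-t). Wir haben die Position x(t) = 6·exp(-t). Durch Einsetzen von t = log(3): x(log(3)) = 2.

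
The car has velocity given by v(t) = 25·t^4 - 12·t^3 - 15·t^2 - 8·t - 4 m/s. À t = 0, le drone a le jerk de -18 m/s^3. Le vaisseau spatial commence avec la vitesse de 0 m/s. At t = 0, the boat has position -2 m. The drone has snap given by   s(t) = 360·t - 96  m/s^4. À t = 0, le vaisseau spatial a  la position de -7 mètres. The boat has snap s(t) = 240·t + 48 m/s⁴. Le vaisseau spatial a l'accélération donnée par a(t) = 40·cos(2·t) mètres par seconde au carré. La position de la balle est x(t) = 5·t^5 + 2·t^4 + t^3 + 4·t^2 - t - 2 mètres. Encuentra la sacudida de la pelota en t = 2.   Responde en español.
Partiendo de la posición x(t) = 5·t^5 + 2·t^4 + t^3 + 4·t^2 - t - 2, tomamos 3 derivadas. Tomando d/dt de x(t), encontramos v(t) = 25·t^4 + 8·t^3 + 3·t^2 + 8·t - 1. La derivada de la velocidad da la aceleración: a(t) = 100·t^3 + 24·t^2 + 6·t + 8. La derivada de la aceleración da la sacudida: j(t) = 300·t^2 + 48·t + 6. Usando j(t) = 300·t^2 + 48·t + 6 y sustituyendo t = 2, encontramos j = 1302.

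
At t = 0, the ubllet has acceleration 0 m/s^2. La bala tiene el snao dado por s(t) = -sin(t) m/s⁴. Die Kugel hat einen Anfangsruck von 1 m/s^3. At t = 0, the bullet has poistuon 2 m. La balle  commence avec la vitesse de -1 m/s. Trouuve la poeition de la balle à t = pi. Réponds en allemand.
Um dies zu lösen, müssen wir 4 Stammfunktionen unserer Gleichung für den Snap s(t) = -sin(t) finden. Das Integral von dem Snap ist der Ruck. Mit j(0) = 1 erhalten wir j(t) = cos(t). Durch Integration von dem Ruck und Verwendung der Anfangsbedingung a(0) = 0, erhalten wir a(t) = sin(t). Mit ∫a(t)dt und Anwendung von v(0) = -1, finden wir v(t) = -cos(t). Mit ∫v(t)dt und Anwendung von x(0) = 2, finden wir x(t) = 2 - sin(t). Wir haben die Position x(t) = 2 - sin(t). Durch Einsetzen von t = pi: x(pi) = 2.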